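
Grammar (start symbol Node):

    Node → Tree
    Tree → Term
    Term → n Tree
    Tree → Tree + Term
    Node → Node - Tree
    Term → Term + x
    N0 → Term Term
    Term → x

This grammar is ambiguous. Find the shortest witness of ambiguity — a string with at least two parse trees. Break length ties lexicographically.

x + x

length 1: no string has ≥2 trees
length 2: no string has ≥2 trees
length 3: x + x has 2 parse trees

Two derivations of x + x:
  Node ⇒ Tree ⇒ Term ⇒ Term + x ⇒ x + x
  Node ⇒ Tree ⇒ Tree + Term ⇒ Term + Term ⇒ x + Term ⇒ x + x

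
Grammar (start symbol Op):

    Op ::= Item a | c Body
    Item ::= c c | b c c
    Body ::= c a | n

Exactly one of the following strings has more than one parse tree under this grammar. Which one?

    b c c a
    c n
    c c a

b c c a: 1 tree
c n: 1 tree
c c a: 2 trees

c c a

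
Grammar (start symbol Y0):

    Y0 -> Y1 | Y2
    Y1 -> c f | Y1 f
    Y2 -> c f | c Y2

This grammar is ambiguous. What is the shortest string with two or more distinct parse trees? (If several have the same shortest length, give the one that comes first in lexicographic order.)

c f

length 2: c f has 2 parse trees

Two derivations of c f:
  Y0 ⇒ Y1 ⇒ c f
  Y0 ⇒ Y2 ⇒ c f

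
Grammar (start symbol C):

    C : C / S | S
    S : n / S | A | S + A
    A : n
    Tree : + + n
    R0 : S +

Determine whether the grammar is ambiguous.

Witness: n / n

Derivation 1: C ⇒ C / S ⇒ S / S ⇒ A / S ⇒ n / S ⇒ n / A ⇒ n / n
Derivation 2: C ⇒ S ⇒ n / S ⇒ n / A ⇒ n / n

Two distinct leftmost derivations for the same string.

Ambiguous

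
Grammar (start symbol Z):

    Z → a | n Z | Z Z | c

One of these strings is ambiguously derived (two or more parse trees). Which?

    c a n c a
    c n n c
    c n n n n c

c a n c a

c a n c a: 7 trees
c n n c: 1 tree
c n n n n c: 1 tree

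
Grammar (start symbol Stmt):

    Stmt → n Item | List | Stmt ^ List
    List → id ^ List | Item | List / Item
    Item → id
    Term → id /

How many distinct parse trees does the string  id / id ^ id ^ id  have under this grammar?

2

Parse trees for id / id ^ id ^ id:
  [Stmt [Stmt [List [List [Item id]] / [Item id]]] ^ [List id ^ [List [Item id]]]]
  [Stmt [Stmt [Stmt [List [List [Item id]] / [Item id]]] ^ [List [Item id]]] ^ [List [Item id]]]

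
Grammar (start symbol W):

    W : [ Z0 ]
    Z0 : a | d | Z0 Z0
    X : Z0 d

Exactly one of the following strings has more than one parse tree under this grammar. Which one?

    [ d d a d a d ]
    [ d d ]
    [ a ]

[ d d a d a d ]: 42 trees
[ d d ]: 1 tree
[ a ]: 1 tree

[ d d a d a d ]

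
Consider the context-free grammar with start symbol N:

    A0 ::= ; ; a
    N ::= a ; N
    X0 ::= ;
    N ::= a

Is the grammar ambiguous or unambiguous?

(X0, A0 are unreachable from N, so their rules don't affect L(N).) The reachable grammar is A → atom sep A | atom. Each atom is followed by either the separator (recurse) or end-of-string (stop) — no choice point.

Unambiguous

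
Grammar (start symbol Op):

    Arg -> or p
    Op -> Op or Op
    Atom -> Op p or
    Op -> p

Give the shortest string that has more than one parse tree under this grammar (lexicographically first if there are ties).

length 1: no string has ≥2 trees
length 3: no string has ≥2 trees
length 5: p or p or p has 2 parse trees

Two derivations of p or p or p:
  Op ⇒ Op or Op ⇒ Op or Op or Op ⇒ p or Op or Op ⇒ p or p or Op ⇒ p or p or p
  Op ⇒ Op or Op ⇒ p or Op ⇒ p or Op or Op ⇒ p or p or Op ⇒ p or p or p

p or p or p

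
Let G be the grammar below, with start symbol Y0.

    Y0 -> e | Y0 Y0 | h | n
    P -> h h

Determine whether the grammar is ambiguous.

Ambiguous

Witness: e e e

Derivation 1: Y0 ⇒ Y0 Y0 ⇒ e Y0 ⇒ e Y0 Y0 ⇒ e e Y0 ⇒ e e e
Derivation 2: Y0 ⇒ Y0 Y0 ⇒ Y0 Y0 Y0 ⇒ e Y0 Y0 ⇒ e e Y0 ⇒ e e e

Two distinct leftmost derivations for the same string.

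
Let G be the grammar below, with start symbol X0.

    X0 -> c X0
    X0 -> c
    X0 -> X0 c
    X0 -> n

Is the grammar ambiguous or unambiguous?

Ambiguous

Witness: c c

Derivation 1: X0 ⇒ c X0 ⇒ c c
Derivation 2: X0 ⇒ X0 c ⇒ c c

Two distinct leftmost derivations for the same string.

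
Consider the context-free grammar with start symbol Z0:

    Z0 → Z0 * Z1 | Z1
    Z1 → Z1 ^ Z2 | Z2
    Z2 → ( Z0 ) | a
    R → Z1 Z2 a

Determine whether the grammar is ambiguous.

Only Z0, Z1, Z2 are reachable from Z0; ignoring the rest: This is a standard precedence ladder (Z0 over Z1 over Z2), with each level left-recursive on its own operator ('*' at Z0, '^' at Z1). That structure is LR(1), hence unambiguous.

Unambiguous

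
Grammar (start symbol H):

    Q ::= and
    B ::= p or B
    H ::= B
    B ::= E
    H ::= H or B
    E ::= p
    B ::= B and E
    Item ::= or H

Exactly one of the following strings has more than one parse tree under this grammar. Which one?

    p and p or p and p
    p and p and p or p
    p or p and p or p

p or p and p or p

p and p or p and p: 1 tree
p and p and p or p: 1 tree
p or p and p or p: 3 trees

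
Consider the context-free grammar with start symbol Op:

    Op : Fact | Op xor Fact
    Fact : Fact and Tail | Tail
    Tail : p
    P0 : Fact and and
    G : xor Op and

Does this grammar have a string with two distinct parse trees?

Only Op, Fact, Tail are reachable from Op; ignoring the rest: The grammar is stratified — Op handles 'xor' (left-recursive), Fact handles 'and', Tail atoms. Each operator has a fixed associativity and precedence level, so every string has one parse.

Unambiguous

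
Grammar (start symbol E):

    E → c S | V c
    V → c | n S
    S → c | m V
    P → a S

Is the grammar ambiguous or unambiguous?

Ambiguous

Witness: c c

Derivation 1: E ⇒ c S ⇒ c c
Derivation 2: E ⇒ V c ⇒ c c

Two distinct leftmost derivations for the same string.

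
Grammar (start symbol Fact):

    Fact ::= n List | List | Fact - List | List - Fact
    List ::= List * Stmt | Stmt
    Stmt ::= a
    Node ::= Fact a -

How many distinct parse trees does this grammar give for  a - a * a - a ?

Parse trees for a - a * a - a:
  [Fact [Fact [Fact [List [Stmt a]]] - [List [List [Stmt a]] * [Stmt a]]] - [List [Stmt a]]]
  [Fact [Fact [List [Stmt a]] - [Fact [List [List [Stmt a]] * [Stmt a]]]] - [List [Stmt a]]]
  [Fact [List [Stmt a]] - [Fact [Fact [List [List [Stmt a]] * [Stmt a]]] - [List [Stmt a]]]]
  [Fact [List [Stmt a]] - [Fact [List [List [Stmt a]] * [Stmt a]] - [Fact [List [Stmt a]]]]]

4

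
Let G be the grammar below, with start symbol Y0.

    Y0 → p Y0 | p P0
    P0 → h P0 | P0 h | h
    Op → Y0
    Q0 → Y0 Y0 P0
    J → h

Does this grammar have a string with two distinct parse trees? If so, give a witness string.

Ambiguous

Witness: p h h

Derivation 1: Y0 ⇒ p P0 ⇒ p h P0 ⇒ p h h
Derivation 2: Y0 ⇒ p P0 ⇒ p P0 h ⇒ p h h

Two distinct leftmost derivations for the same string.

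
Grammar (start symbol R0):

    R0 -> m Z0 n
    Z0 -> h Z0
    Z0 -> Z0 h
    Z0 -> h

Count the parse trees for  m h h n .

Parse trees for m h h n:
  [R0 m [Z0 h [Z0 h]] n]
  [R0 m [Z0 [Z0 h] h] n]

2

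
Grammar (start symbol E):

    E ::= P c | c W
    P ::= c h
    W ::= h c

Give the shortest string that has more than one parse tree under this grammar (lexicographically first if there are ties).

c h c

length 3: c h c has 2 parse trees

Two derivations of c h c:
  E ⇒ P c ⇒ c h c
  E ⇒ c W ⇒ c h c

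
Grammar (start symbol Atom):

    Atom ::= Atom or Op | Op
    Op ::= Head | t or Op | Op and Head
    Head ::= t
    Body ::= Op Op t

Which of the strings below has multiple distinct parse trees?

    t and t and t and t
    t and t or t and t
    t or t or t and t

t or t or t and t

t and t and t and t: 1 tree
t and t or t and t: 1 tree
t or t or t and t: 7 trees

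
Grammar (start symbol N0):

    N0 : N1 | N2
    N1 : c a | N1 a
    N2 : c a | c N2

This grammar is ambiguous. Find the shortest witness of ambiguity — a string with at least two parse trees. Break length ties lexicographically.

c a

length 2: c a has 2 parse trees

Two derivations of c a:
  N0 ⇒ N1 ⇒ c a
  N0 ⇒ N2 ⇒ c a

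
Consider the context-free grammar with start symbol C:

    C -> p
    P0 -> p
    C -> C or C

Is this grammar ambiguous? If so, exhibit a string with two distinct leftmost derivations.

Witness: p or p or p

Derivation 1: C ⇒ C or C ⇒ p or C ⇒ p or C or C ⇒ p or p or C ⇒ p or p or p
Derivation 2: C ⇒ C or C ⇒ C or C or C ⇒ p or C or C ⇒ p or p or C ⇒ p or p or p

Two distinct leftmost derivations for the same string.

Ambiguous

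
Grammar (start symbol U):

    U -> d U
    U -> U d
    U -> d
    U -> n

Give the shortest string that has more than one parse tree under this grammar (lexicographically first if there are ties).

length 1: no string has ≥2 trees
length 2: d d has 2 parse trees

Two derivations of d d:
  U ⇒ d U ⇒ d d
  U ⇒ U d ⇒ d d

d d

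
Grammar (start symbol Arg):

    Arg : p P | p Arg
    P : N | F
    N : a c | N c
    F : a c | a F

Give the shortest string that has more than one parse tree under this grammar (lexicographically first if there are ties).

p a c

length 3: p a c has 2 parse trees

Two derivations of p a c:
  Arg ⇒ p P ⇒ p N ⇒ p a c
  Arg ⇒ p P ⇒ p F ⇒ p a c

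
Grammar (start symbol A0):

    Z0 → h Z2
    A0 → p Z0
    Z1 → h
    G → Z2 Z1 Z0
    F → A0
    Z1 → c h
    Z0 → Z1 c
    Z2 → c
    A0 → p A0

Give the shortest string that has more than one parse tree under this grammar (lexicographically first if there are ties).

p h c

length 3: p h c has 2 parse trees

Two derivations of p h c:
  A0 ⇒ p Z0 ⇒ p h Z2 ⇒ p h c
  A0 ⇒ p Z0 ⇒ p Z1 c ⇒ p h c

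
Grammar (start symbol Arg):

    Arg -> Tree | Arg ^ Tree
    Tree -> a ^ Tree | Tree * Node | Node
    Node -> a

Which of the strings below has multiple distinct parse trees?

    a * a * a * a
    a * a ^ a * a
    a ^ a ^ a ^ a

a * a * a * a: 1 tree
a * a ^ a * a: 1 tree
a ^ a ^ a ^ a: 8 trees

a ^ a ^ a ^ a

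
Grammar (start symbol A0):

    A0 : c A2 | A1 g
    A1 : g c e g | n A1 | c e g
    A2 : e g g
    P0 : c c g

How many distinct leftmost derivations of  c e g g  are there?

Parse trees for c e g g:
  [A0 c [A2 e g g]]
  [A0 [A1 c e g] g]

2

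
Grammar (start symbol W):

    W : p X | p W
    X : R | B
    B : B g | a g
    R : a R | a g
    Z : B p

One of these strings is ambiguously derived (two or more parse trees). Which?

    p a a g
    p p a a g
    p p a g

p a a g: 1 tree
p p a a g: 1 tree
p p a g: 2 trees

p p a g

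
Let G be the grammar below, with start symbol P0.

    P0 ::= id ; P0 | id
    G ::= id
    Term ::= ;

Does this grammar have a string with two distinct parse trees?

Unambiguous

Only P0 is reachable from P0; ignoring the rest: Right-recursive list with a separator: after each atom, whether the separator follows determines the rule. One parse per string.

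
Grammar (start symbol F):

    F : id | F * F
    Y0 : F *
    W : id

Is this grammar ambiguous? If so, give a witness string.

Ambiguous

Witness: id * id * id

Derivation 1: F ⇒ F * F ⇒ id * F ⇒ id * F * F ⇒ id * id * F ⇒ id * id * id
Derivation 2: F ⇒ F * F ⇒ F * F * F ⇒ id * F * F ⇒ id * id * F ⇒ id * id * id

Two distinct leftmost derivations for the same string.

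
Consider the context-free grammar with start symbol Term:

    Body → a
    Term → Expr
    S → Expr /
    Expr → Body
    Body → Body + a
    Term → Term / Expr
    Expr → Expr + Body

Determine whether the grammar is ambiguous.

Witness: a + a

Derivation 1: Term ⇒ Expr ⇒ Body ⇒ Body + a ⇒ a + a
Derivation 2: Term ⇒ Expr ⇒ Expr + Body ⇒ Body + Body ⇒ a + Body ⇒ a + a

Two distinct leftmost derivations for the same string.

Ambiguous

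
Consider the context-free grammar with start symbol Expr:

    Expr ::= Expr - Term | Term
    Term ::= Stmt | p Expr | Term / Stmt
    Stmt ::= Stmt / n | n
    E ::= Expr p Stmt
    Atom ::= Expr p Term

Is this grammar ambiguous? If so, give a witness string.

Ambiguous

Witness: n / n

Derivation 1: Expr ⇒ Term ⇒ Stmt ⇒ Stmt / n ⇒ n / n
Derivation 2: Expr ⇒ Term ⇒ Term / Stmt ⇒ Stmt / Stmt ⇒ n / Stmt ⇒ n / n

Two distinct leftmost derivations for the same string.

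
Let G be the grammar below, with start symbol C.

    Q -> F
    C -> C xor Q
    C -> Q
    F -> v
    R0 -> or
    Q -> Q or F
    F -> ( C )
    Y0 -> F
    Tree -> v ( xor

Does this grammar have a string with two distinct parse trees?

Unambiguous

Only C, Q, F are reachable from C; ignoring the rest: C → C xor Q | Q  ;  Q → Q or F | F  — a left-associative chain with F at the bottom. Each string factors uniquely by precedence.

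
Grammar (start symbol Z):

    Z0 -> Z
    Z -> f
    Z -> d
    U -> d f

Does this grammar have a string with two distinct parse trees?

Unambiguous

(Z0, U are unreachable from Z, so their rules don't affect L(Z).) Restricted to the reachable nonterminals, every rule has the form A → t or A → t B, and no two rules for the same A share a first terminal. The grammar encodes a DFA — one run per string.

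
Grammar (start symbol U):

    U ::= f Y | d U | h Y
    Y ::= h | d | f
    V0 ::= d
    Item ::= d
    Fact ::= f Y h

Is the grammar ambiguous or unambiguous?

(V0, Item, Fact are unreachable from U, so their rules don't affect L(U).) The reachable rules are right-linear with at most one rule per (nonterminal, next-terminal) pair. Each input token forces the next rule, so parsing is deterministic.

Unambiguous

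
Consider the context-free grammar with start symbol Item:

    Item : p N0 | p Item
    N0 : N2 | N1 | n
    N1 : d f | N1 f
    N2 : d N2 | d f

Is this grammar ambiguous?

Ambiguous

Witness: p d f

Derivation 1: Item ⇒ p N0 ⇒ p N2 ⇒ p d f
Derivation 2: Item ⇒ p N0 ⇒ p N1 ⇒ p d f

Two distinct leftmost derivations for the same string.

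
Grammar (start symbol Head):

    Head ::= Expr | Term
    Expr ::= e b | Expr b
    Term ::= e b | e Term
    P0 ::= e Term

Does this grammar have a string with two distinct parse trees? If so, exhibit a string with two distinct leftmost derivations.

Witness: e b

Derivation 1: Head ⇒ Expr ⇒ e b
Derivation 2: Head ⇒ Term ⇒ e b

Two distinct leftmost derivations for the same string.

Ambiguous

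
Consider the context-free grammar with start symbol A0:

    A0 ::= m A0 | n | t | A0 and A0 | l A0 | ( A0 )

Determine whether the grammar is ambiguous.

Witness: l n and n

Derivation 1: A0 ⇒ A0 and A0 ⇒ l A0 and A0 ⇒ l n and A0 ⇒ l n and n
Derivation 2: A0 ⇒ l A0 ⇒ l A0 and A0 ⇒ l n and A0 ⇒ l n and n

Two distinct leftmost derivations for the same string.

Ambiguous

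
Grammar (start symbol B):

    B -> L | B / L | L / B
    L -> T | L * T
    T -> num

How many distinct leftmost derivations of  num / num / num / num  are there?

8

Parse trees for num / num / num / num:
  [B [B [B [B [L [T num]]] / [L [T num]]] / [L [T num]]] / [L [T num]]]
  [B [B [B [L [T num]] / [B [L [T num]]]] / [L [T num]]] / [L [T num]]]
  [B [B [L [T num]] / [B [B [L [T num]]] / [L [T num]]]] / [L [T num]]]
  [B [B [L [T num]] / [B [L [T num]] / [B [L [T num]]]]] / [L [T num]]]
  [B [L [T num]] / [B [B [B [L [T num]]] / [L [T num]]] / [L [T num]]]]
  [B [L [T num]] / [B [B [L [T num]] / [B [L [T num]]]] / [L [T num]]]]
  [B [L [T num]] / [B [L [T num]] / [B [B [L [T num]]] / [L [T num]]]]]
  [B [L [T num]] / [B [L [T num]] / [B [L [T num]] / [B [L [T num]]]]]]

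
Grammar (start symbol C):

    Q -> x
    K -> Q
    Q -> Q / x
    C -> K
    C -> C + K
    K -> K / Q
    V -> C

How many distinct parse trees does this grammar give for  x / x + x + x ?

Parse trees for x / x + x + x:
  [C [C [C [K [Q [Q x] / x]]] + [K [Q x]]] + [K [Q x]]]
  [C [C [C [K [K [Q x]] / [Q x]]] + [K [Q x]]] + [K [Q x]]]

2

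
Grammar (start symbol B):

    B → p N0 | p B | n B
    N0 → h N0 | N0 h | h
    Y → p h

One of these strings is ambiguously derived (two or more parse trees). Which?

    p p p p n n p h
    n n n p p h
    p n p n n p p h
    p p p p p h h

p p p p p h h

p p p p n n p h: 1 tree
n n n p p h: 1 tree
p n p n n p p h: 1 tree
p p p p p h h: 2 trees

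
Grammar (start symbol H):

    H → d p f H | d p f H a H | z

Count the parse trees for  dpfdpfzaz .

2

Parse trees for dpfdpfzaz:
  [H d p f [H d p f [H z] a [H z]]]
  [H d p f [H d p f [H z]] a [H z]]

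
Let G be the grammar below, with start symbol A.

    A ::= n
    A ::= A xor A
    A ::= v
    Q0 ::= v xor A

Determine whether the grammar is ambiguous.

Witness: n xor n xor n

Derivation 1: A ⇒ A xor A ⇒ n xor A ⇒ n xor A xor A ⇒ n xor n xor A ⇒ n xor n xor n
Derivation 2: A ⇒ A xor A ⇒ A xor A xor A ⇒ n xor A xor A ⇒ n xor n xor A ⇒ n xor n xor n

Two distinct leftmost derivations for the same string.

Ambiguous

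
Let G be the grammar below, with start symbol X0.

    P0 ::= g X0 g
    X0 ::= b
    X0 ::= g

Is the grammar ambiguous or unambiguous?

Unambiguous

Only X0 is reachable from X0; ignoring the rest: The reachable rules are right-linear with at most one rule per (nonterminal, next-terminal) pair. Each input token forces the next rule, so parsing is deterministic.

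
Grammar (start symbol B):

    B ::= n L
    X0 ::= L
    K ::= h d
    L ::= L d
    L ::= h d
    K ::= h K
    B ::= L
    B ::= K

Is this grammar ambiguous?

Witness: h d

Derivation 1: B ⇒ L ⇒ h d
Derivation 2: B ⇒ K ⇒ h d

Two distinct leftmost derivations for the same string.

Ambiguous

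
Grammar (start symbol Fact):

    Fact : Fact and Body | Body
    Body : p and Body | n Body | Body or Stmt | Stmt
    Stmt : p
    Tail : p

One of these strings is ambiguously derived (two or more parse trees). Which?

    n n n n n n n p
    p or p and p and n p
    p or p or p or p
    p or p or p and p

n n n n n n n p: 1 tree
p or p and p and n p: 2 trees
p or p or p or p: 1 tree
p or p or p and p: 1 tree

p or p and p and n p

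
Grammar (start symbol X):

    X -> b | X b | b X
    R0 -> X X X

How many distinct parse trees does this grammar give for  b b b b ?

8

Parse trees for b b b b:
  [X [X [X [X b] b] b] b]
  [X [X [X b [X b]] b] b]
  [X [X b [X [X b] b]] b]
  [X [X b [X b [X b]]] b]
  [X b [X [X [X b] b] b]]
  [X b [X [X b [X b]] b]]
  [X b [X b [X [X b] b]]]
  [X b [X b [X b [X b]]]]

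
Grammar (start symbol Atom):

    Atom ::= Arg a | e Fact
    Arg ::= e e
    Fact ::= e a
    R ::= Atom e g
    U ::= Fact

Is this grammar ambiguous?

Ambiguous

Witness: e e a

Derivation 1: Atom ⇒ Arg a ⇒ e e a
Derivation 2: Atom ⇒ e Fact ⇒ e e a

Two distinct leftmost derivations for the same string.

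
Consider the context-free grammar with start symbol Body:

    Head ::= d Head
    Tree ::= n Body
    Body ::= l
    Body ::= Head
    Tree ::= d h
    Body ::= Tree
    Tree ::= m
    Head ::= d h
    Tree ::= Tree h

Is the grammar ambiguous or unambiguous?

Witness: d h

Derivation 1: Body ⇒ Head ⇒ d h
Derivation 2: Body ⇒ Tree ⇒ d h

Two distinct leftmost derivations for the same string.

Ambiguous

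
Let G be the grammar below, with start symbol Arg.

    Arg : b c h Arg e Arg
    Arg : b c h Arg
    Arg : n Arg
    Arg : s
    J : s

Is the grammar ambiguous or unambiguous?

Ambiguous

Witness: b c h b c h s e s

Derivation 1: Arg ⇒ b c h Arg e Arg ⇒ b c h b c h Arg e Arg ⇒ b c h b c h s e Arg ⇒ b c h b c h s e s
Derivation 2: Arg ⇒ b c h Arg ⇒ b c h b c h Arg e Arg ⇒ b c h b c h s e Arg ⇒ b c h b c h s e s

Two distinct leftmost derivations for the same string.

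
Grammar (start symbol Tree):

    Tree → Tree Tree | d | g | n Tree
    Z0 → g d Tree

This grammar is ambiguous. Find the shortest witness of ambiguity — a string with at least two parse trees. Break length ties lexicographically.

d d d

length 1: no string has ≥2 trees
length 2: no string has ≥2 trees
length 3: d d d has 2 parse trees

Two derivations of d d d:
  Tree ⇒ Tree Tree ⇒ Tree Tree Tree ⇒ d Tree Tree ⇒ d d Tree ⇒ d d d
  Tree ⇒ Tree Tree ⇒ d Tree ⇒ d Tree Tree ⇒ d d Tree ⇒ d d d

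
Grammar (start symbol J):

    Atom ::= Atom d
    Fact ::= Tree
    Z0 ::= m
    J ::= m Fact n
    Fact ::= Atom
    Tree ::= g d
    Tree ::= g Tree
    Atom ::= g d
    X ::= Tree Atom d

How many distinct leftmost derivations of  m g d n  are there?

2

Parse trees for m g d n:
  [J m [Fact [Tree g d]] n]
  [J m [Fact [Atom g d]] n]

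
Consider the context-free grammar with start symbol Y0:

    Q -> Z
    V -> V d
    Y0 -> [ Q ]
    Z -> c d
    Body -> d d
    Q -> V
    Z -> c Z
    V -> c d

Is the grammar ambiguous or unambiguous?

Ambiguous

Witness: [ c d ]

Derivation 1: Y0 ⇒ [ Q ] ⇒ [ Z ] ⇒ [ c d ]
Derivation 2: Y0 ⇒ [ Q ] ⇒ [ V ] ⇒ [ c d ]

Two distinct leftmost derivations for the same string.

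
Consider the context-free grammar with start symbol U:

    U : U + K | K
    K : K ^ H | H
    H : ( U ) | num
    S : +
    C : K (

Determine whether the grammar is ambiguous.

(S, C are unreachable from U, so their rules don't affect L(U).) This is a standard precedence ladder (U over K over H), with each level left-recursive on its own operator ('+' at U, '^' at K). That structure is LR(1), hence unambiguous.

Unambiguous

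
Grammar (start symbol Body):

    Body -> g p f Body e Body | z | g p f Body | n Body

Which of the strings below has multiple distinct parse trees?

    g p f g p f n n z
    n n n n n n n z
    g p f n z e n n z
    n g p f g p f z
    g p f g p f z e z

g p f g p f z e z

g p f g p f n n z: 1 tree
n n n n n n n z: 1 tree
g p f n z e n n z: 1 tree
n g p f g p f z: 1 tree
g p f g p f z e z: 2 trees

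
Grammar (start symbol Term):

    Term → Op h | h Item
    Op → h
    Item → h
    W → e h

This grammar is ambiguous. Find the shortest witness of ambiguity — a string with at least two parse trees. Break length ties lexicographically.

length 2: h h has 2 parse trees

Two derivations of h h:
  Term ⇒ Op h ⇒ h h
  Term ⇒ h Item ⇒ h h

h h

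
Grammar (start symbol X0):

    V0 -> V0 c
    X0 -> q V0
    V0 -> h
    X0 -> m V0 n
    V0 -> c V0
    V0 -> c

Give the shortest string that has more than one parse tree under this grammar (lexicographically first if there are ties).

length 2: no string has ≥2 trees
length 3: q c c has 2 parse trees

Two derivations of q c c:
  X0 ⇒ q V0 ⇒ q V0 c ⇒ q c c
  X0 ⇒ q V0 ⇒ q c V0 ⇒ q c c

q c c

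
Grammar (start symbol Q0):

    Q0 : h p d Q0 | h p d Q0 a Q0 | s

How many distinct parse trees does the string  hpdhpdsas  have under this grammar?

2

Parse trees for hpdhpdsas:
  [Q0 h p d [Q0 h p d [Q0 s] a [Q0 s]]]
  [Q0 h p d [Q0 h p d [Q0 s]] a [Q0 s]]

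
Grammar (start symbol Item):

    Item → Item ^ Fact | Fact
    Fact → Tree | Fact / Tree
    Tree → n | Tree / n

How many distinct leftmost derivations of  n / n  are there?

Parse trees for n / n:
  [Item [Fact [Tree [Tree n] / n]]]
  [Item [Fact [Fact [Tree n]] / [Tree n]]]

2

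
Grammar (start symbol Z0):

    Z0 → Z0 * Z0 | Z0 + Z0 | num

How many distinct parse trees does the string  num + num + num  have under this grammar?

Parse trees for num + num + num:
  [Z0 [Z0 num] + [Z0 [Z0 num] + [Z0 num]]]
  [Z0 [Z0 [Z0 num] + [Z0 num]] + [Z0 num]]

2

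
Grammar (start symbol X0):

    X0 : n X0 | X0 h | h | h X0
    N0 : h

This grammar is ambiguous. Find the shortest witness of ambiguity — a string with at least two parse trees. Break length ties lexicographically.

h h

length 1: no string has ≥2 trees
length 2: h h has 2 parse trees

Two derivations of h h:
  X0 ⇒ X0 h ⇒ h h
  X0 ⇒ h X0 ⇒ h h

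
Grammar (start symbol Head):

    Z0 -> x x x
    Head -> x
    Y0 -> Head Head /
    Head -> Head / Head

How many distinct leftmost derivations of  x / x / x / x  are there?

Parse trees for x / x / x / x:
  [Head [Head x] / [Head [Head x] / [Head [Head x] / [Head x]]]]
  [Head [Head x] / [Head [Head [Head x] / [Head x]] / [Head x]]]
  [Head [Head [Head x] / [Head x]] / [Head [Head x] / [Head x]]]
  [Head [Head [Head x] / [Head [Head x] / [Head x]]] / [Head x]]
  [Head [Head [Head [Head x] / [Head x]] / [Head x]] / [Head x]]

5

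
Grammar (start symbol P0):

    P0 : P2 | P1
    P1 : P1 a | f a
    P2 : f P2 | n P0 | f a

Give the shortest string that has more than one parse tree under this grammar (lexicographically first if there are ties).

f a

length 2: f a has 2 parse trees

Two derivations of f a:
  P0 ⇒ P2 ⇒ f a
  P0 ⇒ P1 ⇒ f a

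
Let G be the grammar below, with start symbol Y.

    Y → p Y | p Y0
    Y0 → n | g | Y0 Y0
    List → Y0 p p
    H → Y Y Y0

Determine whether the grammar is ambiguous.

Witness: p g g g

Derivation 1: Y ⇒ p Y0 ⇒ p Y0 Y0 ⇒ p g Y0 ⇒ p g Y0 Y0 ⇒ p g g Y0 ⇒ p g g g
Derivation 2: Y ⇒ p Y0 ⇒ p Y0 Y0 ⇒ p Y0 Y0 Y0 ⇒ p g Y0 Y0 ⇒ p g g Y0 ⇒ p g g g

Two distinct leftmost derivations for the same string.

Ambiguous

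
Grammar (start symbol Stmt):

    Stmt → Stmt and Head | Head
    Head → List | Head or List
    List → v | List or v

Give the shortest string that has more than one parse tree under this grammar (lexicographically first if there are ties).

length 1: no string has ≥2 trees
length 3: v or v has 2 parse trees

Two derivations of v or v:
  Stmt ⇒ Head ⇒ List ⇒ List or v ⇒ v or v
  Stmt ⇒ Head ⇒ Head or List ⇒ List or List ⇒ v or List ⇒ v or v

v or v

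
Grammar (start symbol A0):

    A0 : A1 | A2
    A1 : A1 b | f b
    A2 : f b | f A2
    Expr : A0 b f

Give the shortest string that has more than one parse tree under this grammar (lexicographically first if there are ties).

length 2: f b has 2 parse trees

Two derivations of f b:
  A0 ⇒ A1 ⇒ f b
  A0 ⇒ A2 ⇒ f b

f b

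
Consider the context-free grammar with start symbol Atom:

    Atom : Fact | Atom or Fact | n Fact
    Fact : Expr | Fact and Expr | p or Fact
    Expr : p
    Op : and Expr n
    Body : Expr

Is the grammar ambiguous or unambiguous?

Ambiguous

Witness: p or p

Derivation 1: Atom ⇒ Fact ⇒ p or Fact ⇒ p or Expr ⇒ p or p
Derivation 2: Atom ⇒ Atom or Fact ⇒ Fact or Fact ⇒ Expr or Fact ⇒ p or Fact ⇒ p or Expr ⇒ p or p

Two distinct leftmost derivations for the same string.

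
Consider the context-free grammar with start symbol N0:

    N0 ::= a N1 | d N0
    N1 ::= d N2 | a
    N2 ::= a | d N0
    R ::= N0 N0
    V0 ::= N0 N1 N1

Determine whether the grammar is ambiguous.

Unambiguous

Only N0, N1, N2 are reachable from N0; ignoring the rest: Each reachable nonterminal has at most one production per leading terminal, and all productions are right-linear; the derivation is determined token-by-token.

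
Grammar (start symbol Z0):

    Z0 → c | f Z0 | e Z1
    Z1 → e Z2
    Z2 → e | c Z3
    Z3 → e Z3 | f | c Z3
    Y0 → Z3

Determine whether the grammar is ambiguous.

Only Z0, Z1, Z2, Z3 are reachable from Z0; ignoring the rest: Restricted to the reachable nonterminals, every rule has the form A → t or A → t B, and no two rules for the same A share a first terminal. The grammar encodes a DFA — one run per string.

Unambiguous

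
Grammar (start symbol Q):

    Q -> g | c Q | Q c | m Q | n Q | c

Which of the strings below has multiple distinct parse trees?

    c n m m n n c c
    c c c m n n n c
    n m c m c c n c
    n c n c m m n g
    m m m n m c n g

c n m m n n c c

c n m m n n c c: 8 trees
c c c m n n n c: 1 tree
n m c m c c n c: 1 tree
n c n c m m n g: 1 tree
m m m n m c n g: 1 tree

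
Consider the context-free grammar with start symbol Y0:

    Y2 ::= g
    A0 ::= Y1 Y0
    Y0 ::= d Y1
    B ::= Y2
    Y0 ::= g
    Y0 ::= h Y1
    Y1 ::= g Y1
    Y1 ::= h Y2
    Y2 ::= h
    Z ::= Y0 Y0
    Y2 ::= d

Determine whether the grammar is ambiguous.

Unambiguous

(A0, B, Z are unreachable from Y0, so their rules don't affect L(Y0).) Each reachable nonterminal has at most one production per leading terminal, and all productions are right-linear; the derivation is determined token-by-token.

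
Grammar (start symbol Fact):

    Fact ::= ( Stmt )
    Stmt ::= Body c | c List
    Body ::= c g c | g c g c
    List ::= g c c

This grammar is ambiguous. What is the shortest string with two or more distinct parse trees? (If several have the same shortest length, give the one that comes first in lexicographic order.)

( c g c c )

length 6: ( c g c c ) has 2 parse trees

Two derivations of ( c g c c ):
  Fact ⇒ ( Stmt ) ⇒ ( Body c ) ⇒ ( c g c c )
  Fact ⇒ ( Stmt ) ⇒ ( c List ) ⇒ ( c g c c )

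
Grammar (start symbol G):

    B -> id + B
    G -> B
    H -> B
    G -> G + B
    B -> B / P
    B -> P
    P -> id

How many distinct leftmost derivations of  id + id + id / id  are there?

Parse trees for id + id + id / id:
  [G [B id + [B id + [B [B [P id]] / [P id]]]]]
  [G [B id + [B [B id + [B [P id]]] / [P id]]]]
  [G [B [B id + [B id + [B [P id]]]] / [P id]]]
  [G [G [B [P id]]] + [B id + [B [B [P id]] / [P id]]]]
  [G [G [B [P id]]] + [B [B id + [B [P id]]] / [P id]]]
  [G [G [B id + [B [P id]]]] + [B [B [P id]] / [P id]]]
  [G [G [G [B [P id]]] + [B [P id]]] + [B [B [P id]] / [P id]]]

7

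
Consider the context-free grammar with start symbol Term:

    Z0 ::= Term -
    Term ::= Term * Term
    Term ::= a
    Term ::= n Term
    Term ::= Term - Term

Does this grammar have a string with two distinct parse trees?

Witness: n a * a

Derivation 1: Term ⇒ Term * Term ⇒ n Term * Term ⇒ n a * Term ⇒ n a * a
Derivation 2: Term ⇒ n Term ⇒ n Term * Term ⇒ n a * Term ⇒ n a * a

Two distinct leftmost derivations for the same string.

Ambiguous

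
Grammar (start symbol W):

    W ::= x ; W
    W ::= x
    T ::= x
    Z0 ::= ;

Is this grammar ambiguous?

Only W is reachable from W; ignoring the rest: Right-recursive list with a separator: after each atom, whether the separator follows determines the rule. One parse per string.

Unambiguous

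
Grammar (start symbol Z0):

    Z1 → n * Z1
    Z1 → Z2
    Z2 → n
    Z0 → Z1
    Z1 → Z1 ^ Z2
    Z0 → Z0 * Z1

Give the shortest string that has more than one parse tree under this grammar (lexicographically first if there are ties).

n * n

length 1: no string has ≥2 trees
length 3: n * n has 2 parse trees

Two derivations of n * n:
  Z0 ⇒ Z1 ⇒ n * Z1 ⇒ n * Z2 ⇒ n * n
  Z0 ⇒ Z0 * Z1 ⇒ Z1 * Z1 ⇒ Z2 * Z1 ⇒ n * Z1 ⇒ n * Z2 ⇒ n * n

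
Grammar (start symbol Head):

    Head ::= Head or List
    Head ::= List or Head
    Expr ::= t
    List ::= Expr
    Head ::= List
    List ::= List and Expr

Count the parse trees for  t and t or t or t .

Parse trees for t and t or t or t:
  [Head [Head [Head [List [List [Expr t]] and [Expr t]]] or [List [Expr t]]] or [List [Expr t]]]
  [Head [Head [List [List [Expr t]] and [Expr t]] or [Head [List [Expr t]]]] or [List [Expr t]]]
  [Head [List [List [Expr t]] and [Expr t]] or [Head [Head [List [Expr t]]] or [List [Expr t]]]]
  [Head [List [List [Expr t]] and [Expr t]] or [Head [List [Expr t]] or [Head [List [Expr t]]]]]

4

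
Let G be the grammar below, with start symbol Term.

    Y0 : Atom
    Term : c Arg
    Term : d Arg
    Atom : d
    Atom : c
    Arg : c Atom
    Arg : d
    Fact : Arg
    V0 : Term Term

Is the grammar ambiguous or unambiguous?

Unambiguous

(Fact, V0, Y0 are unreachable from Term, so their rules don't affect L(Term).) Each reachable nonterminal has at most one production per leading terminal, and all productions are right-linear; the derivation is determined token-by-token.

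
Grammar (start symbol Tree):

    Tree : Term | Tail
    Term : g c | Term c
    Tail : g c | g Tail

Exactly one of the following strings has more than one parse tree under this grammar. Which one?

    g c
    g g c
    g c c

g c: 2 trees
g g c: 1 tree
g c c: 1 tree

g c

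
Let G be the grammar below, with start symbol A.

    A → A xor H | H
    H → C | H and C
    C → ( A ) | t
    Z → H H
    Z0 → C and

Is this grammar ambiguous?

Unambiguous

(Z, Z0 are unreachable from A, so their rules don't affect L(A).) A → A xor H | H  ;  H → H and C | C  — a left-associative chain with C at the bottom. Each string factors uniquely by precedence.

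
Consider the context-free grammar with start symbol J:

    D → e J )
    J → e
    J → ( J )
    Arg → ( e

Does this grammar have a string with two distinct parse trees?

Only J is reachable from J; ignoring the rest: Each string is a nest of matched brackets around a single atom. An opening bracket forces the recursive rule; an atom forces the base rule.

Unambiguous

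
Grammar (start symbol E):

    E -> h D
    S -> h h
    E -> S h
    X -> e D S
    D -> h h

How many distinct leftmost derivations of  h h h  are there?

2

Parse trees for h h h:
  [E h [D h h]]
  [E [S h h] h]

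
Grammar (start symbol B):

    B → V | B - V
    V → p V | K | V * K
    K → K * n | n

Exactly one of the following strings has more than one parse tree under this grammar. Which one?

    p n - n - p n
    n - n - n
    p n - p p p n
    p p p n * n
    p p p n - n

p n - n - p n: 1 tree
n - n - n: 1 tree
p n - p p p n: 1 tree
p p p n * n: 5 trees
p p p n - n: 1 tree

p p p n * n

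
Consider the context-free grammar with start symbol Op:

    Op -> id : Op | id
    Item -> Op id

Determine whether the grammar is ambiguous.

(Item is unreachable from Op, so its rules don't affect L(Op).) The reachable grammar is A → atom sep A | atom. Each atom is followed by either the separator (recurse) or end-of-string (stop) — no choice point.

Unambiguous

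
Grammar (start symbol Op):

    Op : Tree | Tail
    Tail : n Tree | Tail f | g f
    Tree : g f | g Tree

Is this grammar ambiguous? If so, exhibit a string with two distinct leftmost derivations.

Ambiguous

Witness: g f

Derivation 1: Op ⇒ Tree ⇒ g f
Derivation 2: Op ⇒ Tail ⇒ g f

Two distinct leftmost derivations for the same string.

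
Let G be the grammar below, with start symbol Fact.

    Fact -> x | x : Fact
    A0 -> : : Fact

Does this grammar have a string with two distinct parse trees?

(A0 is unreachable from Fact, so its rules don't affect L(Fact).) The reachable grammar is A → atom sep A | atom. Each atom is followed by either the separator (recurse) or end-of-string (stop) — no choice point.

Unambiguous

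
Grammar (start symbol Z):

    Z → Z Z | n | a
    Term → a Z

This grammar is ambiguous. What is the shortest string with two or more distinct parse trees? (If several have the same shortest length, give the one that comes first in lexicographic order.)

a a a

length 1: no string has ≥2 trees
length 2: no string has ≥2 trees
length 3: a a a has 2 parse trees

Two derivations of a a a:
  Z ⇒ Z Z ⇒ Z Z Z ⇒ a Z Z ⇒ a a Z ⇒ a a a
  Z ⇒ Z Z ⇒ a Z ⇒ a Z Z ⇒ a a Z ⇒ a a a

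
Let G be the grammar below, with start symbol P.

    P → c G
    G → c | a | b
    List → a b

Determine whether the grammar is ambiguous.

Only P, G are reachable from P; ignoring the rest: Each reachable nonterminal has at most one production per leading terminal, and all productions are right-linear; the derivation is determined token-by-token.

Unambiguous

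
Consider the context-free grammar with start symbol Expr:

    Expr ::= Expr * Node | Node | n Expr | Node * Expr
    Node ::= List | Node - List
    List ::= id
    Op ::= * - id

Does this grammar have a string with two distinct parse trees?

Witness: id * id

Derivation 1: Expr ⇒ Expr * Node ⇒ Node * Node ⇒ List * Node ⇒ id * Node ⇒ id * List ⇒ id * id
Derivation 2: Expr ⇒ Node * Expr ⇒ List * Expr ⇒ id * Expr ⇒ id * Node ⇒ id * List ⇒ id * id

Two distinct leftmost derivations for the same string.

Ambiguous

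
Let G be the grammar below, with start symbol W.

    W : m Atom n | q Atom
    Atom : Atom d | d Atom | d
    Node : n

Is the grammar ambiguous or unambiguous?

Ambiguous

Witness: q d d

Derivation 1: W ⇒ q Atom ⇒ q Atom d ⇒ q d d
Derivation 2: W ⇒ q Atom ⇒ q d Atom ⇒ q d d

Two distinct leftmost derivations for the same string.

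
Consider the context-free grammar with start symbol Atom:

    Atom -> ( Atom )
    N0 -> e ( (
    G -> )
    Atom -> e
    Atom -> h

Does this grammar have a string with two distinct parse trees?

(G, N0 are unreachable from Atom, so their rules don't affect L(Atom).) L(Atom) is { openⁿ atom closeⁿ : n ≥ 0 }. The bracket depth fixes n, and the derivation is forced at every step.

Unambiguous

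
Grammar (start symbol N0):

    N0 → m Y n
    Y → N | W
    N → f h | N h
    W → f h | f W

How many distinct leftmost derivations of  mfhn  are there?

2

Parse trees for mfhn:
  [N0 m [Y [N f h]] n]
  [N0 m [Y [W f h]] n]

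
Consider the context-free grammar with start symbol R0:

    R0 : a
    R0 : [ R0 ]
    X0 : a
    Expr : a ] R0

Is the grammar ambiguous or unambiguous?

Unambiguous

Only R0 is reachable from R0; ignoring the rest: Each string is a nest of matched brackets around a single atom. An opening bracket forces the recursive rule; an atom forces the base rule.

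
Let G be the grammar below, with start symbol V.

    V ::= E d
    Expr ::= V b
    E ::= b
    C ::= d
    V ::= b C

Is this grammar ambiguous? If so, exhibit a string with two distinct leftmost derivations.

Ambiguous

Witness: b d

Derivation 1: V ⇒ E d ⇒ b d
Derivation 2: V ⇒ b C ⇒ b d

Two distinct leftmost derivations for the same string.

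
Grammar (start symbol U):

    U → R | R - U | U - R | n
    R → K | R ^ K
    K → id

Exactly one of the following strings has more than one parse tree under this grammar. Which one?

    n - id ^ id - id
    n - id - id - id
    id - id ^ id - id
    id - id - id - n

n - id ^ id - id: 1 tree
n - id - id - id: 1 tree
id - id ^ id - id: 4 trees
id - id - id - n: 1 tree

id - id ^ id - id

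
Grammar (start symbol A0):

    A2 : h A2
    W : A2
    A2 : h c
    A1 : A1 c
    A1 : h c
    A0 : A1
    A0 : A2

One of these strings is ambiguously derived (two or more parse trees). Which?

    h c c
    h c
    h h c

h c

h c c: 1 tree
h c: 2 trees
h h c: 1 tree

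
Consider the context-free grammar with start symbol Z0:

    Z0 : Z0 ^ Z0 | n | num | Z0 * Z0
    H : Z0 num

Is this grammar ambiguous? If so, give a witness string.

Ambiguous

Witness: n * n * n

Derivation 1: Z0 ⇒ Z0 * Z0 ⇒ n * Z0 ⇒ n * Z0 * Z0 ⇒ n * n * Z0 ⇒ n * n * n
Derivation 2: Z0 ⇒ Z0 * Z0 ⇒ Z0 * Z0 * Z0 ⇒ n * Z0 * Z0 ⇒ n * n * Z0 ⇒ n * n * n

Two distinct leftmost derivations for the same string.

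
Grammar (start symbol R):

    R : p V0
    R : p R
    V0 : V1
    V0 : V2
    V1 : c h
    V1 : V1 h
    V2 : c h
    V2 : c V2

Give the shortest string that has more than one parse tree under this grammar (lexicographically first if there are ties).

length 3: p c h has 2 parse trees

Two derivations of p c h:
  R ⇒ p V0 ⇒ p V1 ⇒ p c h
  R ⇒ p V0 ⇒ p V2 ⇒ p c h

p c h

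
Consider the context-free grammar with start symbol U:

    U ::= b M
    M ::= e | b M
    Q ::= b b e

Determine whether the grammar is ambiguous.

Unambiguous

(Q is unreachable from U, so its rules don't affect L(U).) Restricted to the reachable nonterminals, every rule has the form A → t or A → t B, and no two rules for the same A share a first terminal. The grammar encodes a DFA — one run per string.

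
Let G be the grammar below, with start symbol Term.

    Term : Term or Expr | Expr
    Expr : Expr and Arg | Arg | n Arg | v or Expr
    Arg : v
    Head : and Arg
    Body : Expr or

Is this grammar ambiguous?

Ambiguous

Witness: v or v

Derivation 1: Term ⇒ Term or Expr ⇒ Expr or Expr ⇒ Arg or Expr ⇒ v or Expr ⇒ v or Arg ⇒ v or v
Derivation 2: Term ⇒ Expr ⇒ v or Expr ⇒ v or Arg ⇒ v or v

Two distinct leftmost derivations for the same string.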